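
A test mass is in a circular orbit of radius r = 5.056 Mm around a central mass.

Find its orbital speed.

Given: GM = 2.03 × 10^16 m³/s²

Convert to SI: r = 5.056 Mm = 5.056e+06 m.
For a circular orbit, gravity supplies the centripetal force, so v = √(GM / r).
v = √(2.03e+16 / 5.056e+06) m/s ≈ 6.336e+04 m/s = 63.36 km/s.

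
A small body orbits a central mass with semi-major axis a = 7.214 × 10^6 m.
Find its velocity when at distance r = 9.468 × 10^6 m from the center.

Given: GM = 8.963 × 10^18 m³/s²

Vis-viva: v = √(GM · (2/r − 1/a)).
2/r − 1/a = 2/9.468e+06 − 1/7.214e+06 = 7.26185e-08 m⁻¹.
v = √(8.963e+18 · 7.26185e-08) m/s ≈ 8.068e+05 m/s = 806.8 km/s.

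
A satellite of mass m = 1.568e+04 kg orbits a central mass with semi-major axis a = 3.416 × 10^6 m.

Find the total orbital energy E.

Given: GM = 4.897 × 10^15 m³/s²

E = −GMm / (2a).
E = −4.897e+15 · 1.568e+04 / (2 · 3.416e+06) J ≈ -1.124e+13 J = -11.24 TJ.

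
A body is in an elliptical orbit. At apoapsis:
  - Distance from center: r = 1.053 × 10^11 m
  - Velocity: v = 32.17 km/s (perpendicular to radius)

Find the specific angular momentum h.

Convert to SI: v = 32.17 km/s = 32170 m/s.
With v perpendicular to r, h = r · v.
h = 1.053e+11 · 32170 m²/s ≈ 3.388e+15 m²/s.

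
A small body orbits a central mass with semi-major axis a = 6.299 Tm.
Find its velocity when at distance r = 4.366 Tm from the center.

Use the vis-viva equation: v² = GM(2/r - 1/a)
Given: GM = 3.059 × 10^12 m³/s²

Convert to SI: a = 6.299 Tm = 6.299e+12 m; r = 4.366 Tm = 4.366e+12 m.
Vis-viva: v = √(GM · (2/r − 1/a)).
2/r − 1/a = 2/4.366e+12 − 1/6.299e+12 = 2.9933e-13 m⁻¹.
v = √(3.059e+12 · 2.9933e-13) m/s ≈ 0.9569 m/s = 0.9569 m/s.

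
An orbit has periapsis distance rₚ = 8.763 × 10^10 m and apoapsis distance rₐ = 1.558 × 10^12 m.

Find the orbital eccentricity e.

e = (rₐ − rₚ) / (rₐ + rₚ).
e = (1.558e+12 − 8.763e+10) / (1.558e+12 + 8.763e+10) = 1.47037e+12 / 1.64563e+12 ≈ 0.8935.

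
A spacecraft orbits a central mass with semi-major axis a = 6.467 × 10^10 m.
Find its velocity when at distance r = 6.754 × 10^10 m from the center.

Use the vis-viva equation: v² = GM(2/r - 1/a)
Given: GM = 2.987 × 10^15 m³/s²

Vis-viva: v = √(GM · (2/r − 1/a)).
2/r − 1/a = 2/6.754e+10 − 1/6.467e+10 = 1.4149e-11 m⁻¹.
v = √(2.987e+15 · 1.4149e-11) m/s ≈ 205.6 m/s = 205.6 m/s.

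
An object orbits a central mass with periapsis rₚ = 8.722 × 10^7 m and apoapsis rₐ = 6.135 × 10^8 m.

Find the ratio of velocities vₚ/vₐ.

Conservation of angular momentum gives rₚvₚ = rₐvₐ, so vₚ/vₐ = rₐ/rₚ.
vₚ/vₐ = 6.135e+08 / 8.722e+07 ≈ 7.034.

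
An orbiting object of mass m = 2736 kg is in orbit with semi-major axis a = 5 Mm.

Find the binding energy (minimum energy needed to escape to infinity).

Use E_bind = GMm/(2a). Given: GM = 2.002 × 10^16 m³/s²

Convert to SI: a = 5 Mm = 5e+06 m.
Total orbital energy is E = −GMm/(2a); binding energy is E_bind = −E = GMm/(2a).
E_bind = 2.002e+16 · 2736 / (2 · 5e+06) J ≈ 5.477e+12 J = 5.477 TJ.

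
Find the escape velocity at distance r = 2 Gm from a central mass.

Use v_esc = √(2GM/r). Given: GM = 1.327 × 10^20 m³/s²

Convert to SI: r = 2 Gm = 2e+09 m.
Escape velocity comes from setting total energy to zero: ½v² − GM/r = 0 ⇒ v_esc = √(2GM / r).
v_esc = √(2 · 1.327e+20 / 2e+09) m/s ≈ 3.643e+05 m/s = 364.3 km/s.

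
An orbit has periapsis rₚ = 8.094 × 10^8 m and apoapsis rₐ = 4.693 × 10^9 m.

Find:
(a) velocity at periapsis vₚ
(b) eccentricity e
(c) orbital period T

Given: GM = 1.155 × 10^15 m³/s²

(a) With a = (rₚ + rₐ)/2 = 2.7512e+09 m, vₚ = √(GM (2/rₚ − 1/a)) = √(1.155e+15 · (2/8.094e+08 − 1/2.7512e+09)) m/s ≈ 1560 m/s
(b) e = (rₐ − rₚ)/(rₐ + rₚ) = (4.693e+09 − 8.094e+08)/(4.693e+09 + 8.094e+08) ≈ 0.7058
(c) With a = (rₚ + rₐ)/2 = 2.7512e+09 m, T = 2π √(a³/GM) = 2π √((2.7512e+09)³/1.155e+15) s ≈ 2.668e+07 s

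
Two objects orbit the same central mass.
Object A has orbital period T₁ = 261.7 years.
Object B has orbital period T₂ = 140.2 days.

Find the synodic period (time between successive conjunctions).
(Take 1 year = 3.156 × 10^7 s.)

Convert to SI: T₁ = 261.7 years = 8.25925e+09 s; T₂ = 140.2 days = 1.21133e+07 s.
T_syn = |T₁ · T₂ / (T₁ − T₂)|.
T_syn = |8.25925e+09 · 1.21133e+07 / (8.25925e+09 − 1.21133e+07)| s ≈ 1.213e+07 s = 140.4 days.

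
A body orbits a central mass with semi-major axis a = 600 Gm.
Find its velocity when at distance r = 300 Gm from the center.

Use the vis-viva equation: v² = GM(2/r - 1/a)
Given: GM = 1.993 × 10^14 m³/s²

Convert to SI: a = 600 Gm = 6e+11 m; r = 300 Gm = 3e+11 m.
Vis-viva: v = √(GM · (2/r − 1/a)).
2/r − 1/a = 2/3e+11 − 1/6e+11 = 5e-12 m⁻¹.
v = √(1.993e+14 · 5e-12) m/s ≈ 31.57 m/s = 31.57 m/s.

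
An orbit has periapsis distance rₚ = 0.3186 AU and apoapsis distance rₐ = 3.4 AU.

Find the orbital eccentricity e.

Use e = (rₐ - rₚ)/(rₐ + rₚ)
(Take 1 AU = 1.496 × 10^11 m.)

Convert to SI: rₚ = 0.3186 AU = 4.76626e+10 m; rₐ = 3.4 AU = 5.0864e+11 m.
e = (rₐ − rₚ) / (rₐ + rₚ).
e = (5.0864e+11 − 4.76626e+10) / (5.0864e+11 + 4.76626e+10) = 4.60977e+11 / 5.56303e+11 ≈ 0.8286.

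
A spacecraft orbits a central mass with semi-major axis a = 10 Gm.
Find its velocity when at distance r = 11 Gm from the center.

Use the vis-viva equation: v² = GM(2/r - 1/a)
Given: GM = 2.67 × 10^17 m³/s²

Convert to SI: a = 10 Gm = 1e+10 m; r = 11 Gm = 1.1e+10 m.
Vis-viva: v = √(GM · (2/r − 1/a)).
2/r − 1/a = 2/1.1e+10 − 1/1e+10 = 8.18182e-11 m⁻¹.
v = √(2.67e+17 · 8.18182e-11) m/s ≈ 4674 m/s = 4.674 km/s.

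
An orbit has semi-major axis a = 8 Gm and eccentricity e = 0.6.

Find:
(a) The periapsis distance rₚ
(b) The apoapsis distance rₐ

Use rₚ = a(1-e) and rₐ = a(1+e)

Convert to SI: a = 8 Gm = 8e+09 m.
(a) rₚ = a(1 − e) = 8e+09 · (1 − 0.6) = 8e+09 · 0.4 ≈ 3.2e+09 m = 3.2 Gm.
(b) rₐ = a(1 + e) = 8e+09 · (1 + 0.6) = 8e+09 · 1.6 ≈ 1.28e+10 m = 12.8 Gm.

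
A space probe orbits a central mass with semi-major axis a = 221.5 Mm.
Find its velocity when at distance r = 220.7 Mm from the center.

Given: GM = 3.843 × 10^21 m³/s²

Convert to SI: a = 221.5 Mm = 2.215e+08 m; r = 220.7 Mm = 2.207e+08 m.
Vis-viva: v = √(GM · (2/r − 1/a)).
2/r − 1/a = 2/2.207e+08 − 1/2.215e+08 = 4.5474e-09 m⁻¹.
v = √(3.843e+21 · 4.5474e-09) m/s ≈ 4.18e+06 m/s = 4180 km/s.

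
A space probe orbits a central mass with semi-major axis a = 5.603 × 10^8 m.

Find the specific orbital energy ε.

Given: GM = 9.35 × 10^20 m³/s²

ε = −GM / (2a).
ε = −9.35e+20 / (2 · 5.603e+08) J/kg ≈ -8.344e+11 J/kg = -834.4 GJ/kg.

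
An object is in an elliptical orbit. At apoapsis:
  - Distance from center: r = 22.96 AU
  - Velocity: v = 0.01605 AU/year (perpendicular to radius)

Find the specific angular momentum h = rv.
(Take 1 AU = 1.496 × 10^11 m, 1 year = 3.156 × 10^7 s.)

Convert to SI: r = 22.96 AU = 3.43482e+12 m; v = 0.01605 AU/year = 76.0798 m/s.
With v perpendicular to r, h = r · v.
h = 3.43482e+12 · 76.0798 m²/s ≈ 2.613e+14 m²/s.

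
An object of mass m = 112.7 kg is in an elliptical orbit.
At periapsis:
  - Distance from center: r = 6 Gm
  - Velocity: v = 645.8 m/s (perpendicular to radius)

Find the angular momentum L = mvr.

Convert to SI: r = 6 Gm = 6e+09 m.
Since v is perpendicular to r, L = m · v · r.
L = 112.7 · 645.8 · 6e+09 kg·m²/s ≈ 4.367e+14 kg·m²/s.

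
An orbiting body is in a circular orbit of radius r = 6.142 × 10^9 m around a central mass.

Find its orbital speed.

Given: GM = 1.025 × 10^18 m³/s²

For a circular orbit, gravity supplies the centripetal force, so v = √(GM / r).
v = √(1.025e+18 / 6.142e+09) m/s ≈ 1.292e+04 m/s = 12.92 km/s.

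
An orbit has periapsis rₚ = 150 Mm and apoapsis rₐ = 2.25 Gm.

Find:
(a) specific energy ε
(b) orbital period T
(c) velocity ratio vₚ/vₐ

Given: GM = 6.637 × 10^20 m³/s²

Convert to SI: rₚ = 150 Mm = 1.5e+08 m; rₐ = 2.25 Gm = 2.25e+09 m.
(a) With a = (rₚ + rₐ)/2 = 1.2e+09 m, ε = −GM/(2a) = −6.637e+20/(2 · 1.2e+09) J/kg ≈ -2.765e+11 J/kg
(b) With a = (rₚ + rₐ)/2 = 1.2e+09 m, T = 2π √(a³/GM) = 2π √((1.2e+09)³/6.637e+20) s ≈ 1.014e+04 s
(c) Conservation of angular momentum (rₚvₚ = rₐvₐ) gives vₚ/vₐ = rₐ/rₚ = 2.25e+09/1.5e+08 ≈ 15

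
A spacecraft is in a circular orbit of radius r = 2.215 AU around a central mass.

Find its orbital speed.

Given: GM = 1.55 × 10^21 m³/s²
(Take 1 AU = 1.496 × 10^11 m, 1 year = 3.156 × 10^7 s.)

Convert to SI: r = 2.215 AU = 3.31364e+11 m.
For a circular orbit, gravity supplies the centripetal force, so v = √(GM / r).
v = √(1.55e+21 / 3.31364e+11) m/s ≈ 6.839e+04 m/s = 14.43 AU/year.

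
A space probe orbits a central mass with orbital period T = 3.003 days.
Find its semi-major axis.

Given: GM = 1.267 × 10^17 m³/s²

Convert to SI: T = 3.003 days = 259459 s.
Invert Kepler's third law: a = (GM · T² / (4π²))^(1/3).
Substituting T = 259459 s and GM = 1.267e+17 m³/s²:
a = (1.267e+17 · (259459)² / (4π²))^(1/3) m
a ≈ 6e+08 m = 600 Mm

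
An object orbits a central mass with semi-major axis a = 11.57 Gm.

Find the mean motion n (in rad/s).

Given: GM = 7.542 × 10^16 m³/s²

Convert to SI: a = 11.57 Gm = 1.157e+10 m.
n = √(GM / a³).
n = √(7.542e+16 / (1.157e+10)³) rad/s ≈ 2.207e-07 rad/s.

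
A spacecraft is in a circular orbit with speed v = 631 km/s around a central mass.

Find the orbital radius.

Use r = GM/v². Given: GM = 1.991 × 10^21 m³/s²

Convert to SI: v = 631 km/s = 631000 m/s.
For a circular orbit, v² = GM / r, so r = GM / v².
r = 1.991e+21 / (631000)² m ≈ 5e+09 m = 5 Gm.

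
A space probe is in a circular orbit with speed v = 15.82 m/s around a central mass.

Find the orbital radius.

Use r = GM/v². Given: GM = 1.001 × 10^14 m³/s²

For a circular orbit, v² = GM / r, so r = GM / v².
r = 1.001e+14 / (15.82)² m ≈ 4e+11 m = 400 Gm.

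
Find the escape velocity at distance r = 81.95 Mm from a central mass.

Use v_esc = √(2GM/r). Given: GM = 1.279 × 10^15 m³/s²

Convert to SI: r = 81.95 Mm = 8.195e+07 m.
Escape velocity comes from setting total energy to zero: ½v² − GM/r = 0 ⇒ v_esc = √(2GM / r).
v_esc = √(2 · 1.279e+15 / 8.195e+07) m/s ≈ 5587 m/s = 5.587 km/s.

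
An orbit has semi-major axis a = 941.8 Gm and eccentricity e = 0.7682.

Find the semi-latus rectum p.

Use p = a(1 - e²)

Convert to SI: a = 941.8 Gm = 9.418e+11 m.
p = a (1 − e²).
p = 9.418e+11 · (1 − (0.7682)²) = 9.418e+11 · 0.409869 ≈ 3.86e+11 m = 386 Gm.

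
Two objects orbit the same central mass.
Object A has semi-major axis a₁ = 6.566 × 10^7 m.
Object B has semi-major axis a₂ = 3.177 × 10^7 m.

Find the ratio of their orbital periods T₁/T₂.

From Kepler's third law, (T₁/T₂)² = (a₁/a₂)³, so T₁/T₂ = (a₁/a₂)^(3/2).
a₁/a₂ = 6.566e+07 / 3.177e+07 = 2.06673.
T₁/T₂ = (2.06673)^(3/2) ≈ 2.971.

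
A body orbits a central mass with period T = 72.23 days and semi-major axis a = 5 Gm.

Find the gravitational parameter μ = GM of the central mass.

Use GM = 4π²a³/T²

Convert to SI: T = 72.23 days = 6.24067e+06 s; a = 5 Gm = 5e+09 m.
GM = 4π² · a³ / T².
GM = 4π² · (5e+09)³ / (6.24067e+06)² m³/s² ≈ 1.267e+17 m³/s² = 1.267 × 10^17 m³/s².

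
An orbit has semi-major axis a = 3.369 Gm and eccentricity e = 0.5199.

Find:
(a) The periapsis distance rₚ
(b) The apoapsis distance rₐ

Convert to SI: a = 3.369 Gm = 3.369e+09 m.
(a) rₚ = a(1 − e) = 3.369e+09 · (1 − 0.5199) = 3.369e+09 · 0.4801 ≈ 1.617e+09 m = 1.617 Gm.
(b) rₐ = a(1 + e) = 3.369e+09 · (1 + 0.5199) = 3.369e+09 · 1.5199 ≈ 5.121e+09 m = 5.121 Gm.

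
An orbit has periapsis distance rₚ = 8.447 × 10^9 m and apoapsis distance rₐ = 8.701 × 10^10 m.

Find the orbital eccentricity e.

e = (rₐ − rₚ) / (rₐ + rₚ).
e = (8.701e+10 − 8.447e+09) / (8.701e+10 + 8.447e+09) = 7.8563e+10 / 9.5457e+10 ≈ 0.823.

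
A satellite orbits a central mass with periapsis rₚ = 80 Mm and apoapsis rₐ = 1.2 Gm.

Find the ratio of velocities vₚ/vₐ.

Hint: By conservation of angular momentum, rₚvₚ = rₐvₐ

Convert to SI: rₚ = 80 Mm = 8e+07 m; rₐ = 1.2 Gm = 1.2e+09 m.
Conservation of angular momentum gives rₚvₚ = rₐvₐ, so vₚ/vₐ = rₐ/rₚ.
vₚ/vₐ = 1.2e+09 / 8e+07 ≈ 15.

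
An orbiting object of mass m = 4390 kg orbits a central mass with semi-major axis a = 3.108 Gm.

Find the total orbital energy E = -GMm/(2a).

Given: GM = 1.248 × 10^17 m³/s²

Convert to SI: a = 3.108 Gm = 3.108e+09 m.
E = −GMm / (2a).
E = −1.248e+17 · 4390 / (2 · 3.108e+09) J ≈ -8.814e+10 J = -88.14 GJ.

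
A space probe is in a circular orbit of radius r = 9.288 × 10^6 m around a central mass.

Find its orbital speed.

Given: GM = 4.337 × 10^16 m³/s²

For a circular orbit, gravity supplies the centripetal force, so v = √(GM / r).
v = √(4.337e+16 / 9.288e+06) m/s ≈ 6.833e+04 m/s = 68.33 km/s.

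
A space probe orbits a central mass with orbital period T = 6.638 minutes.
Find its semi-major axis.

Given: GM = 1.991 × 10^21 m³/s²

Convert to SI: T = 6.638 minutes = 398.28 s.
Invert Kepler's third law: a = (GM · T² / (4π²))^(1/3).
Substituting T = 398.28 s and GM = 1.991e+21 m³/s²:
a = (1.991e+21 · (398.28)² / (4π²))^(1/3) m
a ≈ 2e+08 m = 200 Mm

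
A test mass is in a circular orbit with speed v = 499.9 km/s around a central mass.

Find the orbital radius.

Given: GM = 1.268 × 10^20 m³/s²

Convert to SI: v = 499.9 km/s = 499900 m/s.
For a circular orbit, v² = GM / r, so r = GM / v².
r = 1.268e+20 / (499900)² m ≈ 5.074e+08 m = 5.074 × 10^8 m.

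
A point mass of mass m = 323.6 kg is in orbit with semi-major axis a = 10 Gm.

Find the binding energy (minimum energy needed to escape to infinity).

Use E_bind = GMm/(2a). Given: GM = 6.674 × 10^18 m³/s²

Convert to SI: a = 10 Gm = 1e+10 m.
Total orbital energy is E = −GMm/(2a); binding energy is E_bind = −E = GMm/(2a).
E_bind = 6.674e+18 · 323.6 / (2 · 1e+10) J ≈ 1.08e+11 J = 108 GJ.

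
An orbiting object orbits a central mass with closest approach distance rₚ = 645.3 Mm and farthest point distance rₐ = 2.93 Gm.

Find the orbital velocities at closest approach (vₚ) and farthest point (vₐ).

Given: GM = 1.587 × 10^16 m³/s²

Convert to SI: rₚ = 645.3 Mm = 6.453e+08 m; rₐ = 2.93 Gm = 2.93e+09 m.
Use the vis-viva equation v² = GM(2/r − 1/a) with a = (rₚ + rₐ)/2 = (6.453e+08 + 2.93e+09)/2 = 1.78765e+09 m.
vₚ = √(GM · (2/rₚ − 1/a)) = √(1.587e+16 · (2/6.453e+08 − 1/1.78765e+09)) m/s ≈ 6349 m/s = 6.349 km/s.
vₐ = √(GM · (2/rₐ − 1/a)) = √(1.587e+16 · (2/2.93e+09 − 1/1.78765e+09)) m/s ≈ 1398 m/s = 1.398 km/s.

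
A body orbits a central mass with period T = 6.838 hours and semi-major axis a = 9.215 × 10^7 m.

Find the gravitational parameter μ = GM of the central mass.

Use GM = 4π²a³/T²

Convert to SI: T = 6.838 hours = 24616.8 s.
GM = 4π² · a³ / T².
GM = 4π² · (9.215e+07)³ / (24616.8)² m³/s² ≈ 5.098e+16 m³/s² = 5.098 × 10^16 m³/s².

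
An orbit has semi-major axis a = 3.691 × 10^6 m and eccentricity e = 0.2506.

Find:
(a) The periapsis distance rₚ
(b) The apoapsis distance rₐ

(a) rₚ = a(1 − e) = 3.691e+06 · (1 − 0.2506) = 3.691e+06 · 0.7494 ≈ 2.766e+06 m = 2.766 × 10^6 m.
(b) rₐ = a(1 + e) = 3.691e+06 · (1 + 0.2506) = 3.691e+06 · 1.2506 ≈ 4.616e+06 m = 4.616 × 10^6 m.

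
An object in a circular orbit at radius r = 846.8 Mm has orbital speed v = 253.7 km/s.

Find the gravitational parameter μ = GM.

Convert to SI: r = 846.8 Mm = 8.468e+08 m; v = 253.7 km/s = 253700 m/s.
For a circular orbit v² = GM/r, so GM = v² · r.
GM = (253700)² · 8.468e+08 m³/s² ≈ 5.45e+19 m³/s² = 5.45 × 10^19 m³/s².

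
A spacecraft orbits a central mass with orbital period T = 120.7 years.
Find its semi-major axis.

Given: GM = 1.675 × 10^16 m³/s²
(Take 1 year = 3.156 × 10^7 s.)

Convert to SI: T = 120.7 years = 3.80929e+09 s.
Invert Kepler's third law: a = (GM · T² / (4π²))^(1/3).
Substituting T = 3.80929e+09 s and GM = 1.675e+16 m³/s²:
a = (1.675e+16 · (3.80929e+09)² / (4π²))^(1/3) m
a ≈ 1.833e+11 m = 183.3 Gm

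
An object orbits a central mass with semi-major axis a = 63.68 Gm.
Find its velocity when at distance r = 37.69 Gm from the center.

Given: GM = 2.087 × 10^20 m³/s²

Convert to SI: a = 63.68 Gm = 6.368e+10 m; r = 37.69 Gm = 3.769e+10 m.
Vis-viva: v = √(GM · (2/r − 1/a)).
2/r − 1/a = 2/3.769e+10 − 1/6.368e+10 = 3.7361e-11 m⁻¹.
v = √(2.087e+20 · 3.7361e-11) m/s ≈ 8.83e+04 m/s = 88.3 km/s.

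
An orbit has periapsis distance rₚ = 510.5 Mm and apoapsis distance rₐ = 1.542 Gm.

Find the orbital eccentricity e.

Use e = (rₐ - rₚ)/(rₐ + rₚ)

Convert to SI: rₚ = 510.5 Mm = 5.105e+08 m; rₐ = 1.542 Gm = 1.542e+09 m.
e = (rₐ − rₚ) / (rₐ + rₚ).
e = (1.542e+09 − 5.105e+08) / (1.542e+09 + 5.105e+08) = 1.0315e+09 / 2.0525e+09 ≈ 0.5026.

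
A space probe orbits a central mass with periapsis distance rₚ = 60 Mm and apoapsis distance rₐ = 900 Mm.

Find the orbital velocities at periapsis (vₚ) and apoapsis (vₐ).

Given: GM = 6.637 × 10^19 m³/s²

Convert to SI: rₚ = 60 Mm = 6e+07 m; rₐ = 900 Mm = 9e+08 m.
Use the vis-viva equation v² = GM(2/r − 1/a) with a = (rₚ + rₐ)/2 = (6e+07 + 9e+08)/2 = 4.8e+08 m.
vₚ = √(GM · (2/rₚ − 1/a)) = √(6.637e+19 · (2/6e+07 − 1/4.8e+08)) m/s ≈ 1.44e+06 m/s = 1440 km/s.
vₐ = √(GM · (2/rₐ − 1/a)) = √(6.637e+19 · (2/9e+08 − 1/4.8e+08)) m/s ≈ 9.601e+04 m/s = 96.01 km/s.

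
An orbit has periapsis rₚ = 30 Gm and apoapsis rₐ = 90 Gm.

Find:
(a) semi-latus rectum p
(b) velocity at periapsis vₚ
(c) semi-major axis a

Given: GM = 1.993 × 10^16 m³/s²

Convert to SI: rₚ = 30 Gm = 3e+10 m; rₐ = 90 Gm = 9e+10 m.
(a) From a = (rₚ + rₐ)/2 = 6e+10 m and e = (rₐ − rₚ)/(rₐ + rₚ) = 0.5, p = a(1 − e²) = 6e+10 · (1 − (0.5)²) ≈ 4.5e+10 m
(b) With a = (rₚ + rₐ)/2 = 6e+10 m, vₚ = √(GM (2/rₚ − 1/a)) = √(1.993e+16 · (2/3e+10 − 1/6e+10)) m/s ≈ 998.2 m/s
(c) a = (rₚ + rₐ)/2 = (3e+10 + 9e+10)/2 ≈ 6e+10 m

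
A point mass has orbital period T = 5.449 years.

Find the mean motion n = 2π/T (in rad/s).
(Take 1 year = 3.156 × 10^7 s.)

Convert to SI: T = 5.449 years = 1.7197e+08 s.
n = 2π / T.
n = 2π / 1.7197e+08 s ≈ 3.654e-08 rad/s.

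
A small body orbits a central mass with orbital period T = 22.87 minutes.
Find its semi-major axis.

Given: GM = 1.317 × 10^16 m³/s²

Convert to SI: T = 22.87 minutes = 1372.2 s.
Invert Kepler's third law: a = (GM · T² / (4π²))^(1/3).
Substituting T = 1372.2 s and GM = 1.317e+16 m³/s²:
a = (1.317e+16 · (1372.2)² / (4π²))^(1/3) m
a ≈ 8.564e+06 m = 8.564 Mm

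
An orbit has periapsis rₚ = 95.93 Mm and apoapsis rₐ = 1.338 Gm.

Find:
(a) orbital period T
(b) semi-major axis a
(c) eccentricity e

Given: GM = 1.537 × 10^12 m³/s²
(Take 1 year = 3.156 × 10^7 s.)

Convert to SI: rₚ = 95.93 Mm = 9.593e+07 m; rₐ = 1.338 Gm = 1.338e+09 m.
(a) With a = (rₚ + rₐ)/2 = 7.16965e+08 m, T = 2π √(a³/GM) = 2π √((7.16965e+08)³/1.537e+12) s ≈ 9.729e+07 s
(b) a = (rₚ + rₐ)/2 = (9.593e+07 + 1.338e+09)/2 ≈ 7.17e+08 m
(c) e = (rₐ − rₚ)/(rₐ + rₚ) = (1.338e+09 − 9.593e+07)/(1.338e+09 + 9.593e+07) ≈ 0.8662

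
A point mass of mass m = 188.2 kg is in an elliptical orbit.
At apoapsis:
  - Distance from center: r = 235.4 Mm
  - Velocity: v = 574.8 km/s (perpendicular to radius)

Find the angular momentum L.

Convert to SI: r = 235.4 Mm = 2.354e+08 m; v = 574.8 km/s = 574800 m/s.
Since v is perpendicular to r, L = m · v · r.
L = 188.2 · 574800 · 2.354e+08 kg·m²/s ≈ 2.546e+16 kg·m²/s.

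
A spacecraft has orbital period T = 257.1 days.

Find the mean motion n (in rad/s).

Convert to SI: T = 257.1 days = 2.22134e+07 s.
n = 2π / T.
n = 2π / 2.22134e+07 s ≈ 2.829e-07 rad/s.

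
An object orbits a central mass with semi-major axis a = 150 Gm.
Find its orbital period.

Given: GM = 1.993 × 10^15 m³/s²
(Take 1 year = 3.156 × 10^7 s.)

Convert to SI: a = 150 Gm = 1.5e+11 m.
Kepler's third law: T = 2π √(a³ / GM).
Substituting a = 1.5e+11 m and GM = 1.993e+15 m³/s²:
T = 2π √((1.5e+11)³ / 1.993e+15) s
T ≈ 8.176e+09 s = 259.1 years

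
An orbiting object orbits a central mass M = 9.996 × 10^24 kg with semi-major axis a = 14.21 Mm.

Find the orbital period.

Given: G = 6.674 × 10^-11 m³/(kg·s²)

Convert to SI: a = 14.21 Mm = 1.421e+07 m.
GM = G · M = 6.674e-11 · 9.996e+24 = 6.67133e+14 m³/s².
Kepler's third law: T = 2π √(a³ / GM).
Substituting a = 1.421e+07 m and GM = 6.67133e+14 m³/s²:
T = 2π √((1.421e+07)³ / 6.67133e+14) s
T ≈ 1.303e+04 s = 3.62 hours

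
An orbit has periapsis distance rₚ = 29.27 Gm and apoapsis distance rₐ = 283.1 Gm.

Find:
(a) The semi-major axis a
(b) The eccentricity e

Convert to SI: rₚ = 29.27 Gm = 2.927e+10 m; rₐ = 283.1 Gm = 2.831e+11 m.
(a) a = (rₚ + rₐ) / 2 = (2.927e+10 + 2.831e+11) / 2 ≈ 1.562e+11 m = 156.2 Gm.
(b) e = (rₐ − rₚ) / (rₐ + rₚ) = (2.831e+11 − 2.927e+10) / (2.831e+11 + 2.927e+10) ≈ 0.8126.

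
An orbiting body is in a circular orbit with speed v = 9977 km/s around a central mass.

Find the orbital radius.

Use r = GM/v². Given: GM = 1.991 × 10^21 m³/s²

Convert to SI: v = 9977 km/s = 9.977e+06 m/s.
For a circular orbit, v² = GM / r, so r = GM / v².
r = 1.991e+21 / (9.977e+06)² m ≈ 2e+07 m = 20 Mm.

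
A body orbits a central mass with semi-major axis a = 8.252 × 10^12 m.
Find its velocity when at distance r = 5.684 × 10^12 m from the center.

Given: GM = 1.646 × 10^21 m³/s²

Vis-viva: v = √(GM · (2/r − 1/a)).
2/r − 1/a = 2/5.684e+12 − 1/8.252e+12 = 2.30682e-13 m⁻¹.
v = √(1.646e+21 · 2.30682e-13) m/s ≈ 1.949e+04 m/s = 19.49 km/s.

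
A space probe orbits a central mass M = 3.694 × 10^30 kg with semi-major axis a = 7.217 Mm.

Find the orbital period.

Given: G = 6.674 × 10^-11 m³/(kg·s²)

Convert to SI: a = 7.217 Mm = 7.217e+06 m.
GM = G · M = 6.674e-11 · 3.694e+30 = 2.46538e+20 m³/s².
Kepler's third law: T = 2π √(a³ / GM).
Substituting a = 7.217e+06 m and GM = 2.46538e+20 m³/s²:
T = 2π √((7.217e+06)³ / 2.46538e+20) s
T ≈ 7.758 s = 7.758 seconds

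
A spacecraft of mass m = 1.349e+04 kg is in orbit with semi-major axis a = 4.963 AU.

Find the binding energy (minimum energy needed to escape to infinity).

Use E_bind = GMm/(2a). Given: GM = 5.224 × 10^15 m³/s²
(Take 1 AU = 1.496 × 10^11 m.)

Convert to SI: a = 4.963 AU = 7.42465e+11 m.
Total orbital energy is E = −GMm/(2a); binding energy is E_bind = −E = GMm/(2a).
E_bind = 5.224e+15 · 1.349e+04 / (2 · 7.42465e+11) J ≈ 4.746e+07 J = 47.46 MJ.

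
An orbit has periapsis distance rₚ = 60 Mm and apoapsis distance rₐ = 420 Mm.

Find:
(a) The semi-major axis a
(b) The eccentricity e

Convert to SI: rₚ = 60 Mm = 6e+07 m; rₐ = 420 Mm = 4.2e+08 m.
(a) a = (rₚ + rₐ) / 2 = (6e+07 + 4.2e+08) / 2 ≈ 2.4e+08 m = 240 Mm.
(b) e = (rₐ − rₚ) / (rₐ + rₚ) = (4.2e+08 − 6e+07) / (4.2e+08 + 6e+07) ≈ 0.75.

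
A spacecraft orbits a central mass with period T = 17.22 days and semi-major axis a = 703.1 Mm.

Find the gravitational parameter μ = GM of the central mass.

Convert to SI: T = 17.22 days = 1.48781e+06 s; a = 703.1 Mm = 7.031e+08 m.
GM = 4π² · a³ / T².
GM = 4π² · (7.031e+08)³ / (1.48781e+06)² m³/s² ≈ 6.199e+15 m³/s² = 6.199 × 10^15 m³/s².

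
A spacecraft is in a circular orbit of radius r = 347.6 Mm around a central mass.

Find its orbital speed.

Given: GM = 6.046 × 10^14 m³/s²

Convert to SI: r = 347.6 Mm = 3.476e+08 m.
For a circular orbit, gravity supplies the centripetal force, so v = √(GM / r).
v = √(6.046e+14 / 3.476e+08) m/s ≈ 1319 m/s = 1.319 km/s.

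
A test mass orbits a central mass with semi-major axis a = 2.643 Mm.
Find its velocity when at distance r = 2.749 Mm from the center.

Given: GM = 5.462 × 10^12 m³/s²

Convert to SI: a = 2.643 Mm = 2.643e+06 m; r = 2.749 Mm = 2.749e+06 m.
Vis-viva: v = √(GM · (2/r − 1/a)).
2/r − 1/a = 2/2.749e+06 − 1/2.643e+06 = 3.49179e-07 m⁻¹.
v = √(5.462e+12 · 3.49179e-07) m/s ≈ 1381 m/s = 1.381 km/s.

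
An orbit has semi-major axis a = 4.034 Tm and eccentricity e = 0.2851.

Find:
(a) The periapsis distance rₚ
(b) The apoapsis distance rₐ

Convert to SI: a = 4.034 Tm = 4.034e+12 m.
(a) rₚ = a(1 − e) = 4.034e+12 · (1 − 0.2851) = 4.034e+12 · 0.7149 ≈ 2.884e+12 m = 2.884 Tm.
(b) rₐ = a(1 + e) = 4.034e+12 · (1 + 0.2851) = 4.034e+12 · 1.2851 ≈ 5.184e+12 m = 5.184 Tm.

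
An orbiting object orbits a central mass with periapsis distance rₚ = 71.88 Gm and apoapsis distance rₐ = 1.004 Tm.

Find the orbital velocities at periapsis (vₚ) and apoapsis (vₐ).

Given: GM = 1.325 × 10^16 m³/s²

Convert to SI: rₚ = 71.88 Gm = 7.188e+10 m; rₐ = 1.004 Tm = 1.004e+12 m.
Use the vis-viva equation v² = GM(2/r − 1/a) with a = (rₚ + rₐ)/2 = (7.188e+10 + 1.004e+12)/2 = 5.3794e+11 m.
vₚ = √(GM · (2/rₚ − 1/a)) = √(1.325e+16 · (2/7.188e+10 − 1/5.3794e+11)) m/s ≈ 586.5 m/s = 586.5 m/s.
vₐ = √(GM · (2/rₐ − 1/a)) = √(1.325e+16 · (2/1.004e+12 − 1/5.3794e+11)) m/s ≈ 41.99 m/s = 41.99 m/s.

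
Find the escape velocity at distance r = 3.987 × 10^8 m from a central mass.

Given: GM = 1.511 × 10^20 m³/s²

Escape velocity comes from setting total energy to zero: ½v² − GM/r = 0 ⇒ v_esc = √(2GM / r).
v_esc = √(2 · 1.511e+20 / 3.987e+08) m/s ≈ 8.706e+05 m/s = 870.6 km/s.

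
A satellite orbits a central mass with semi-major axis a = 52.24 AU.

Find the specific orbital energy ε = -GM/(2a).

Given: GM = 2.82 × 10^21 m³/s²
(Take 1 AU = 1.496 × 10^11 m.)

Convert to SI: a = 52.24 AU = 7.8151e+12 m.
ε = −GM / (2a).
ε = −2.82e+21 / (2 · 7.8151e+12) J/kg ≈ -1.804e+08 J/kg = -180.4 MJ/kg.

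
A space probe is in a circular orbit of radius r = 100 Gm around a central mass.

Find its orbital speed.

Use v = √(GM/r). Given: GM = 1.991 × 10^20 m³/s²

Convert to SI: r = 100 Gm = 1e+11 m.
For a circular orbit, gravity supplies the centripetal force, so v = √(GM / r).
v = √(1.991e+20 / 1e+11) m/s ≈ 4.462e+04 m/s = 44.62 km/s.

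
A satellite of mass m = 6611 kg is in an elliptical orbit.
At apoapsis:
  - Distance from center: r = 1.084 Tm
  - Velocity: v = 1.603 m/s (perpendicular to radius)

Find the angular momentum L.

Convert to SI: r = 1.084 Tm = 1.084e+12 m.
Since v is perpendicular to r, L = m · v · r.
L = 6611 · 1.603 · 1.084e+12 kg·m²/s ≈ 1.149e+16 kg·m²/s.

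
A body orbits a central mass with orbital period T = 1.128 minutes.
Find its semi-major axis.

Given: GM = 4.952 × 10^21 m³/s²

Convert to SI: T = 1.128 minutes = 67.68 s.
Invert Kepler's third law: a = (GM · T² / (4π²))^(1/3).
Substituting T = 67.68 s and GM = 4.952e+21 m³/s²:
a = (4.952e+21 · (67.68)² / (4π²))^(1/3) m
a ≈ 8.313e+07 m = 83.13 Mm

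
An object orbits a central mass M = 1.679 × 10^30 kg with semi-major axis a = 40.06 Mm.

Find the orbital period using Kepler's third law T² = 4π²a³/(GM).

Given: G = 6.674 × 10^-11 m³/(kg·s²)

Convert to SI: a = 40.06 Mm = 4.006e+07 m.
GM = G · M = 6.674e-11 · 1.679e+30 = 1.12056e+20 m³/s².
Kepler's third law: T = 2π √(a³ / GM).
Substituting a = 4.006e+07 m and GM = 1.12056e+20 m³/s²:
T = 2π √((4.006e+07)³ / 1.12056e+20) s
T ≈ 150.5 s = 2.508 minutes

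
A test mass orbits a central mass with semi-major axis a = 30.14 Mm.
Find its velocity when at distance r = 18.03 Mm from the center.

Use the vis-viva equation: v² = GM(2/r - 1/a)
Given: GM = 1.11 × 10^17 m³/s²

Convert to SI: a = 30.14 Mm = 3.014e+07 m; r = 18.03 Mm = 1.803e+07 m.
Vis-viva: v = √(GM · (2/r − 1/a)).
2/r − 1/a = 2/1.803e+07 − 1/3.014e+07 = 7.77477e-08 m⁻¹.
v = √(1.11e+17 · 7.77477e-08) m/s ≈ 9.29e+04 m/s = 92.9 km/s.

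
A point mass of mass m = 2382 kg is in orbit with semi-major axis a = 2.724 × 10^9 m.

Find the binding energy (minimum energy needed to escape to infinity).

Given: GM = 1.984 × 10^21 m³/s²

Total orbital energy is E = −GMm/(2a); binding energy is E_bind = −E = GMm/(2a).
E_bind = 1.984e+21 · 2382 / (2 · 2.724e+09) J ≈ 8.675e+14 J = 867.5 TJ.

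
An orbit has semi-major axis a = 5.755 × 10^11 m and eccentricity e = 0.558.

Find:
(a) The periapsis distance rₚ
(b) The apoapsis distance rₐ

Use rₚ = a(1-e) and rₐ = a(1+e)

(a) rₚ = a(1 − e) = 5.755e+11 · (1 − 0.558) = 5.755e+11 · 0.442 ≈ 2.544e+11 m = 2.544 × 10^11 m.
(b) rₐ = a(1 + e) = 5.755e+11 · (1 + 0.558) = 5.755e+11 · 1.558 ≈ 8.966e+11 m = 8.966 × 10^11 m.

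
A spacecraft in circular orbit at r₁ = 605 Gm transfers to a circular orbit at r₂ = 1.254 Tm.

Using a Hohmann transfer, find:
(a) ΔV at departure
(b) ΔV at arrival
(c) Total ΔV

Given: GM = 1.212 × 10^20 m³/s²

Convert to SI: r₁ = 605 Gm = 6.05e+11 m; r₂ = 1.254 Tm = 1.254e+12 m.
Transfer semi-major axis: a_t = (r₁ + r₂)/2 = (6.05e+11 + 1.254e+12)/2 = 9.295e+11 m.
Circular speeds: v₁ = √(GM/r₁) = 14153.8 m/s, v₂ = √(GM/r₂) = 9831.11 m/s.
Transfer speeds (vis-viva v² = GM(2/r − 1/a_t)): v₁ᵗ = 16439.8 m/s, v₂ᵗ = 7931.5 m/s.
(a) ΔV₁ = |v₁ᵗ − v₁| ≈ 2286 m/s = 2.286 km/s.
(b) ΔV₂ = |v₂ − v₂ᵗ| ≈ 1900 m/s = 1.9 km/s.
(c) ΔV_total = ΔV₁ + ΔV₂ ≈ 4186 m/s = 4.186 km/s.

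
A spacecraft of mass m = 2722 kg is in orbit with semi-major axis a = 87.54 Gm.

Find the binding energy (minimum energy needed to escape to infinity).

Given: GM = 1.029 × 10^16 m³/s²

Convert to SI: a = 87.54 Gm = 8.754e+10 m.
Total orbital energy is E = −GMm/(2a); binding energy is E_bind = −E = GMm/(2a).
E_bind = 1.029e+16 · 2722 / (2 · 8.754e+10) J ≈ 1.6e+08 J = 160 MJ.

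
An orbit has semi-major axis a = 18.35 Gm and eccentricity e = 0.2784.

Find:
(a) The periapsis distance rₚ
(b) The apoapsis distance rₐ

Convert to SI: a = 18.35 Gm = 1.835e+10 m.
(a) rₚ = a(1 − e) = 1.835e+10 · (1 − 0.2784) = 1.835e+10 · 0.7216 ≈ 1.324e+10 m = 13.24 Gm.
(b) rₐ = a(1 + e) = 1.835e+10 · (1 + 0.2784) = 1.835e+10 · 1.2784 ≈ 2.346e+10 m = 23.46 Gm.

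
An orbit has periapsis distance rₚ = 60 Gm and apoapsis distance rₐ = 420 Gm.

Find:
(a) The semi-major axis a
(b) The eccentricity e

Convert to SI: rₚ = 60 Gm = 6e+10 m; rₐ = 420 Gm = 4.2e+11 m.
(a) a = (rₚ + rₐ) / 2 = (6e+10 + 4.2e+11) / 2 ≈ 2.4e+11 m = 240 Gm.
(b) e = (rₐ − rₚ) / (rₐ + rₚ) = (4.2e+11 − 6e+10) / (4.2e+11 + 6e+10) ≈ 0.75.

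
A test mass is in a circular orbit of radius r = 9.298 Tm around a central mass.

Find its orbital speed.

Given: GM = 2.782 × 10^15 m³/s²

Convert to SI: r = 9.298 Tm = 9.298e+12 m.
For a circular orbit, gravity supplies the centripetal force, so v = √(GM / r).
v = √(2.782e+15 / 9.298e+12) m/s ≈ 17.3 m/s = 17.3 m/s.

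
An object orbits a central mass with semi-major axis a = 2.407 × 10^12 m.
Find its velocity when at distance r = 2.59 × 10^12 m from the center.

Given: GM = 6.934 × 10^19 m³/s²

Vis-viva: v = √(GM · (2/r − 1/a)).
2/r − 1/a = 2/2.59e+12 − 1/2.407e+12 = 3.56746e-13 m⁻¹.
v = √(6.934e+19 · 3.56746e-13) m/s ≈ 4974 m/s = 4.974 km/s.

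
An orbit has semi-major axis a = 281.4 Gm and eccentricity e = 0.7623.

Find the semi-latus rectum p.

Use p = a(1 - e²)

Convert to SI: a = 281.4 Gm = 2.814e+11 m.
p = a (1 − e²).
p = 2.814e+11 · (1 − (0.7623)²) = 2.814e+11 · 0.418899 ≈ 1.179e+11 m = 117.9 Gm.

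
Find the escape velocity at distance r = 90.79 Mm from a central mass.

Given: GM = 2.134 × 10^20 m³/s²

Convert to SI: r = 90.79 Mm = 9.079e+07 m.
Escape velocity comes from setting total energy to zero: ½v² − GM/r = 0 ⇒ v_esc = √(2GM / r).
v_esc = √(2 · 2.134e+20 / 9.079e+07) m/s ≈ 2.168e+06 m/s = 2168 km/s.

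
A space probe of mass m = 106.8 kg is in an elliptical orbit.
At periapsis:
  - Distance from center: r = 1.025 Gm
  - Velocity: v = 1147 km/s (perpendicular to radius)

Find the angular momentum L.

Convert to SI: r = 1.025 Gm = 1.025e+09 m; v = 1147 km/s = 1.147e+06 m/s.
Since v is perpendicular to r, L = m · v · r.
L = 106.8 · 1.147e+06 · 1.025e+09 kg·m²/s ≈ 1.256e+17 kg·m²/s.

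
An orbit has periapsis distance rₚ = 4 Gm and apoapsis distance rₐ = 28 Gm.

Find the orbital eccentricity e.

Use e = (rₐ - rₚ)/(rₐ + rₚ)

Convert to SI: rₚ = 4 Gm = 4e+09 m; rₐ = 28 Gm = 2.8e+10 m.
e = (rₐ − rₚ) / (rₐ + rₚ).
e = (2.8e+10 − 4e+09) / (2.8e+10 + 4e+09) = 2.4e+10 / 3.2e+10 ≈ 0.75.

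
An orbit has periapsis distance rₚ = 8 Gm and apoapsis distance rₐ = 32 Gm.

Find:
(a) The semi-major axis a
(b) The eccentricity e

Convert to SI: rₚ = 8 Gm = 8e+09 m; rₐ = 32 Gm = 3.2e+10 m.
(a) a = (rₚ + rₐ) / 2 = (8e+09 + 3.2e+10) / 2 ≈ 2e+10 m = 20 Gm.
(b) e = (rₐ − rₚ) / (rₐ + rₚ) = (3.2e+10 − 8e+09) / (3.2e+10 + 8e+09) ≈ 0.6.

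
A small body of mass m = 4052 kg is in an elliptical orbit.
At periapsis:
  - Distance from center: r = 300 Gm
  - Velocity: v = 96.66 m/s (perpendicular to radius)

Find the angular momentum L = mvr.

Convert to SI: r = 300 Gm = 3e+11 m.
Since v is perpendicular to r, L = m · v · r.
L = 4052 · 96.66 · 3e+11 kg·m²/s ≈ 1.175e+17 kg·m²/s.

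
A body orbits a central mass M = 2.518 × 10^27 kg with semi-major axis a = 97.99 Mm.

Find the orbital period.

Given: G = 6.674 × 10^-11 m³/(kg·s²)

Convert to SI: a = 97.99 Mm = 9.799e+07 m.
GM = G · M = 6.674e-11 · 2.518e+27 = 1.68051e+17 m³/s².
Kepler's third law: T = 2π √(a³ / GM).
Substituting a = 9.799e+07 m and GM = 1.68051e+17 m³/s²:
T = 2π √((9.799e+07)³ / 1.68051e+17) s
T ≈ 1.487e+04 s = 4.13 hours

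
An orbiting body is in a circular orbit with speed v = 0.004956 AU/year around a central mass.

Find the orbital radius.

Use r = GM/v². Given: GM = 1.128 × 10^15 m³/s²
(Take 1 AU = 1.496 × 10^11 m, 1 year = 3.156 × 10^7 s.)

Convert to SI: v = 0.004956 AU/year = 23.4923 m/s.
For a circular orbit, v² = GM / r, so r = GM / v².
r = 1.128e+15 / (23.4923)² m ≈ 2.044e+12 m = 13.66 AU.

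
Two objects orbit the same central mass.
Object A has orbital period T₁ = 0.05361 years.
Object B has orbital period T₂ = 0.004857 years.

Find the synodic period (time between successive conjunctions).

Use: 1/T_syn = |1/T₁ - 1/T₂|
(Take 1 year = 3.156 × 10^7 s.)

Convert to SI: T₁ = 0.05361 years = 1.69193e+06 s; T₂ = 0.004857 years = 153287 s.
T_syn = |T₁ · T₂ / (T₁ − T₂)|.
T_syn = |1.69193e+06 · 153287 / (1.69193e+06 − 153287)| s ≈ 1.686e+05 s = 0.005341 years.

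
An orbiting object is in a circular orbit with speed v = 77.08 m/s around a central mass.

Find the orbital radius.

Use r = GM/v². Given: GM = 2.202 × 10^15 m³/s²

For a circular orbit, v² = GM / r, so r = GM / v².
r = 2.202e+15 / (77.08)² m ≈ 3.706e+11 m = 370.6 Gm.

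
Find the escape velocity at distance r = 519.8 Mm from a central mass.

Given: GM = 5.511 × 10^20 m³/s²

Convert to SI: r = 519.8 Mm = 5.198e+08 m.
Escape velocity comes from setting total energy to zero: ½v² − GM/r = 0 ⇒ v_esc = √(2GM / r).
v_esc = √(2 · 5.511e+20 / 5.198e+08) m/s ≈ 1.456e+06 m/s = 1456 km/s.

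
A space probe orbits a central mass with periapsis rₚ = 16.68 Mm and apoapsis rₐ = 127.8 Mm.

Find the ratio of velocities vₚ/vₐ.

Convert to SI: rₚ = 16.68 Mm = 1.668e+07 m; rₐ = 127.8 Mm = 1.278e+08 m.
Conservation of angular momentum gives rₚvₚ = rₐvₐ, so vₚ/vₐ = rₐ/rₚ.
vₚ/vₐ = 1.278e+08 / 1.668e+07 ≈ 7.662.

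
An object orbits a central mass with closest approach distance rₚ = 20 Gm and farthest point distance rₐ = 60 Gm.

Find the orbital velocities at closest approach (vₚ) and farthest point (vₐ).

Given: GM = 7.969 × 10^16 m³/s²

Convert to SI: rₚ = 20 Gm = 2e+10 m; rₐ = 60 Gm = 6e+10 m.
Use the vis-viva equation v² = GM(2/r − 1/a) with a = (rₚ + rₐ)/2 = (2e+10 + 6e+10)/2 = 4e+10 m.
vₚ = √(GM · (2/rₚ − 1/a)) = √(7.969e+16 · (2/2e+10 − 1/4e+10)) m/s ≈ 2445 m/s = 2.445 km/s.
vₐ = √(GM · (2/rₐ − 1/a)) = √(7.969e+16 · (2/6e+10 − 1/4e+10)) m/s ≈ 814.9 m/s = 814.9 m/s.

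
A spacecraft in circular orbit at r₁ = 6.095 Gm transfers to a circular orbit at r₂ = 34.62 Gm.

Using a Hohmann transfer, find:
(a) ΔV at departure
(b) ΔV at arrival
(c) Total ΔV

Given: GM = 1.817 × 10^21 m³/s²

Convert to SI: r₁ = 6.095 Gm = 6.095e+09 m; r₂ = 34.62 Gm = 3.462e+10 m.
Transfer semi-major axis: a_t = (r₁ + r₂)/2 = (6.095e+09 + 3.462e+10)/2 = 2.03575e+10 m.
Circular speeds: v₁ = √(GM/r₁) = 545997 m/s, v₂ = √(GM/r₂) = 229094 m/s.
Transfer speeds (vis-viva v² = GM(2/r − 1/a_t)): v₁ᵗ = 712020 m/s, v₂ᵗ = 125354 m/s.
(a) ΔV₁ = |v₁ᵗ − v₁| ≈ 1.66e+05 m/s = 166 km/s.
(b) ΔV₂ = |v₂ − v₂ᵗ| ≈ 1.037e+05 m/s = 103.7 km/s.
(c) ΔV_total = ΔV₁ + ΔV₂ ≈ 2.698e+05 m/s = 269.8 km/s.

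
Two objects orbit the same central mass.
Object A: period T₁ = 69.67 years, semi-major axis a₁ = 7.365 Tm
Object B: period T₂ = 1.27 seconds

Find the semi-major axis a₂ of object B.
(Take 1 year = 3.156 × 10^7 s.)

Convert to SI: T₁ = 69.67 years = 2.19879e+09 s; a₁ = 7.365 Tm = 7.365e+12 m.
Kepler's third law: (T₁/T₂)² = (a₁/a₂)³ ⇒ a₂ = a₁ · (T₂/T₁)^(2/3).
T₂/T₁ = 1.27 / 2.19879e+09 = 5.77592e-10.
a₂ = 7.365e+12 · (5.77592e-10)^(2/3) m ≈ 5.108e+06 m = 5.108 Mm.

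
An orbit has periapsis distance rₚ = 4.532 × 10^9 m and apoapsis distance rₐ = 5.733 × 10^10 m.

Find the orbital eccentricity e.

e = (rₐ − rₚ) / (rₐ + rₚ).
e = (5.733e+10 − 4.532e+09) / (5.733e+10 + 4.532e+09) = 5.2798e+10 / 6.1862e+10 ≈ 0.8535.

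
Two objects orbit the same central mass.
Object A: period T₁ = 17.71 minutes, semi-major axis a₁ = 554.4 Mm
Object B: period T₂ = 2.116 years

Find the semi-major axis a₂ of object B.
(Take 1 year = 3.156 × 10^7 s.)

Convert to SI: T₁ = 17.71 minutes = 1062.6 s; a₁ = 554.4 Mm = 5.544e+08 m; T₂ = 2.116 years = 6.6781e+07 s.
Kepler's third law: (T₁/T₂)² = (a₁/a₂)³ ⇒ a₂ = a₁ · (T₂/T₁)^(2/3).
T₂/T₁ = 6.6781e+07 / 1062.6 = 62846.8.
a₂ = 5.544e+08 · (62846.8)^(2/3) m ≈ 8.764e+11 m = 876.4 Gm.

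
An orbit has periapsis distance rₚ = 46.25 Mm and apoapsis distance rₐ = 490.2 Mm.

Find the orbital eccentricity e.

Convert to SI: rₚ = 46.25 Mm = 4.625e+07 m; rₐ = 490.2 Mm = 4.902e+08 m.
e = (rₐ − rₚ) / (rₐ + rₚ).
e = (4.902e+08 − 4.625e+07) / (4.902e+08 + 4.625e+07) = 4.4395e+08 / 5.3645e+08 ≈ 0.8276.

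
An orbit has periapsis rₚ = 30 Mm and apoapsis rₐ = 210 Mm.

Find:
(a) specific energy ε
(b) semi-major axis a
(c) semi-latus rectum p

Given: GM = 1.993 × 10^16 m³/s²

Convert to SI: rₚ = 30 Mm = 3e+07 m; rₐ = 210 Mm = 2.1e+08 m.
(a) With a = (rₚ + rₐ)/2 = 1.2e+08 m, ε = −GM/(2a) = −1.993e+16/(2 · 1.2e+08) J/kg ≈ -8.304e+07 J/kg
(b) a = (rₚ + rₐ)/2 = (3e+07 + 2.1e+08)/2 ≈ 1.2e+08 m
(c) From a = (rₚ + rₐ)/2 = 1.2e+08 m and e = (rₐ − rₚ)/(rₐ + rₚ) = 0.75, p = a(1 − e²) = 1.2e+08 · (1 − (0.75)²) ≈ 5.25e+07 m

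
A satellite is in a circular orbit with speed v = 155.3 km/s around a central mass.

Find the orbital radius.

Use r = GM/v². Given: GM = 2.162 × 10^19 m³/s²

Convert to SI: v = 155.3 km/s = 155300 m/s.
For a circular orbit, v² = GM / r, so r = GM / v².
r = 2.162e+19 / (155300)² m ≈ 8.964e+08 m = 896.4 Mm.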